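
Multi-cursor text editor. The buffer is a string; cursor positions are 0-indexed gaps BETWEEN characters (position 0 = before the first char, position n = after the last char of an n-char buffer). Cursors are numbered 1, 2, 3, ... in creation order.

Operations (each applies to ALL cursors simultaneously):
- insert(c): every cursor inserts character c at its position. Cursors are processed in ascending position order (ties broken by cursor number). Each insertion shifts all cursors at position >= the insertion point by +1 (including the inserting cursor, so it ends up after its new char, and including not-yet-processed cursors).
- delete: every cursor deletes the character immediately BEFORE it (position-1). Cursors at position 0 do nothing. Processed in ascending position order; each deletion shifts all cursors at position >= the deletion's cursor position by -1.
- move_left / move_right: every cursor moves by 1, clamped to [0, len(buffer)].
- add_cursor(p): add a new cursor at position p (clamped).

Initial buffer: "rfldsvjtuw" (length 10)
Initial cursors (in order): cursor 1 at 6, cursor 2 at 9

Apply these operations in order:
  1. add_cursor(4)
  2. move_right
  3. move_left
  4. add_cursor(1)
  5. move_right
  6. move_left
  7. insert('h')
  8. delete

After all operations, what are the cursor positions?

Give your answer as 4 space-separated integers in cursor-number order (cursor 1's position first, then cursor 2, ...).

After op 1 (add_cursor(4)): buffer="rfldsvjtuw" (len 10), cursors c3@4 c1@6 c2@9, authorship ..........
After op 2 (move_right): buffer="rfldsvjtuw" (len 10), cursors c3@5 c1@7 c2@10, authorship ..........
After op 3 (move_left): buffer="rfldsvjtuw" (len 10), cursors c3@4 c1@6 c2@9, authorship ..........
After op 4 (add_cursor(1)): buffer="rfldsvjtuw" (len 10), cursors c4@1 c3@4 c1@6 c2@9, authorship ..........
After op 5 (move_right): buffer="rfldsvjtuw" (len 10), cursors c4@2 c3@5 c1@7 c2@10, authorship ..........
After op 6 (move_left): buffer="rfldsvjtuw" (len 10), cursors c4@1 c3@4 c1@6 c2@9, authorship ..........
After op 7 (insert('h')): buffer="rhfldhsvhjtuhw" (len 14), cursors c4@2 c3@6 c1@9 c2@13, authorship .4...3..1...2.
After op 8 (delete): buffer="rfldsvjtuw" (len 10), cursors c4@1 c3@4 c1@6 c2@9, authorship ..........

Answer: 6 9 4 1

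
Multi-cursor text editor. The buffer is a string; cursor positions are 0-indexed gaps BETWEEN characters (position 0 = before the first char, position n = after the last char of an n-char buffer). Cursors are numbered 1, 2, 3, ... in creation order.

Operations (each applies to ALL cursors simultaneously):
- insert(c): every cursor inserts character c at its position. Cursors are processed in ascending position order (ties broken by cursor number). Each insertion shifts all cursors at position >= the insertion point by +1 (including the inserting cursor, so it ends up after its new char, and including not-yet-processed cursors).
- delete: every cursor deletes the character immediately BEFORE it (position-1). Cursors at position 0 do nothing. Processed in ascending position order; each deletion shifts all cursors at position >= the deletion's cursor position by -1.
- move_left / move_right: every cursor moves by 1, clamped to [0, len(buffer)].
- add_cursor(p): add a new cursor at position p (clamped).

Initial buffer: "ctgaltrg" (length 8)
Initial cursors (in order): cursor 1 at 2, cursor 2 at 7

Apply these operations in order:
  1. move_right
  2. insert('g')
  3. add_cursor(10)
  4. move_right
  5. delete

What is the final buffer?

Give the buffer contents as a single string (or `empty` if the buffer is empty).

After op 1 (move_right): buffer="ctgaltrg" (len 8), cursors c1@3 c2@8, authorship ........
After op 2 (insert('g')): buffer="ctggaltrgg" (len 10), cursors c1@4 c2@10, authorship ...1.....2
After op 3 (add_cursor(10)): buffer="ctggaltrgg" (len 10), cursors c1@4 c2@10 c3@10, authorship ...1.....2
After op 4 (move_right): buffer="ctggaltrgg" (len 10), cursors c1@5 c2@10 c3@10, authorship ...1.....2
After op 5 (delete): buffer="ctggltr" (len 7), cursors c1@4 c2@7 c3@7, authorship ...1...

Answer: ctggltr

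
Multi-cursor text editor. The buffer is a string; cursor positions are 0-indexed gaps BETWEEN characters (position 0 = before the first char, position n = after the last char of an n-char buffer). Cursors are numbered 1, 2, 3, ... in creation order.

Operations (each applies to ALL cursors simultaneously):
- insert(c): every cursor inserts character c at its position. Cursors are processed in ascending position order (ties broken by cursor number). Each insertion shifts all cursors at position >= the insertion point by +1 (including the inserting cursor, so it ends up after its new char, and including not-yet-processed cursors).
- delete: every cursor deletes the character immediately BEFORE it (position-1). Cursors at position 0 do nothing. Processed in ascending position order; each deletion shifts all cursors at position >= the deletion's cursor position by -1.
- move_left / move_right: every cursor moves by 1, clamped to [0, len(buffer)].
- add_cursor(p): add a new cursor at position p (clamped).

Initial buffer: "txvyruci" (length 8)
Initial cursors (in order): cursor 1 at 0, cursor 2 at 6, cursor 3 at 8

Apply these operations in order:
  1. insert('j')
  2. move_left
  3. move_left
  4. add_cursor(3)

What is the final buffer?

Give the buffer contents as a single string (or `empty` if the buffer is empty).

Answer: jtxvyrujcij

Derivation:
After op 1 (insert('j')): buffer="jtxvyrujcij" (len 11), cursors c1@1 c2@8 c3@11, authorship 1......2..3
After op 2 (move_left): buffer="jtxvyrujcij" (len 11), cursors c1@0 c2@7 c3@10, authorship 1......2..3
After op 3 (move_left): buffer="jtxvyrujcij" (len 11), cursors c1@0 c2@6 c3@9, authorship 1......2..3
After op 4 (add_cursor(3)): buffer="jtxvyrujcij" (len 11), cursors c1@0 c4@3 c2@6 c3@9, authorship 1......2..3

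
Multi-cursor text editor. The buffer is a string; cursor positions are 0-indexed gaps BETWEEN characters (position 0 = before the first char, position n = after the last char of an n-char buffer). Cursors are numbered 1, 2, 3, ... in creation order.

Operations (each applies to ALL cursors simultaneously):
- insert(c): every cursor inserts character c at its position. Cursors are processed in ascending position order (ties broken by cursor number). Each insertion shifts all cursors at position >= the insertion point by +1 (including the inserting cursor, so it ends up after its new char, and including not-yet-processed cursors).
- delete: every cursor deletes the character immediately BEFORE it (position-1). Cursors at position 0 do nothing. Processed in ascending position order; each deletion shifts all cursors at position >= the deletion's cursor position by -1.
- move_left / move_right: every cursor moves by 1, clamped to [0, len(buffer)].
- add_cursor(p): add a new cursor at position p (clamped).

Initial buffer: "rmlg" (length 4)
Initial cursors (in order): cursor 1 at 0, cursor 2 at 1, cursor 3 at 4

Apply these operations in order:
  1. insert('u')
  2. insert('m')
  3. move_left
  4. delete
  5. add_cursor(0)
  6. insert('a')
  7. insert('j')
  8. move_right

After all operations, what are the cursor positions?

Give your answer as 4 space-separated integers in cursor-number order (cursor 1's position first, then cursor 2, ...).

After op 1 (insert('u')): buffer="urumlgu" (len 7), cursors c1@1 c2@3 c3@7, authorship 1.2...3
After op 2 (insert('m')): buffer="umrummlgum" (len 10), cursors c1@2 c2@5 c3@10, authorship 11.22...33
After op 3 (move_left): buffer="umrummlgum" (len 10), cursors c1@1 c2@4 c3@9, authorship 11.22...33
After op 4 (delete): buffer="mrmmlgm" (len 7), cursors c1@0 c2@2 c3@6, authorship 1.2...3
After op 5 (add_cursor(0)): buffer="mrmmlgm" (len 7), cursors c1@0 c4@0 c2@2 c3@6, authorship 1.2...3
After op 6 (insert('a')): buffer="aamrammlgam" (len 11), cursors c1@2 c4@2 c2@5 c3@10, authorship 141.22...33
After op 7 (insert('j')): buffer="aajjmrajmmlgajm" (len 15), cursors c1@4 c4@4 c2@8 c3@14, authorship 14141.222...333
After op 8 (move_right): buffer="aajjmrajmmlgajm" (len 15), cursors c1@5 c4@5 c2@9 c3@15, authorship 14141.222...333

Answer: 5 9 15 5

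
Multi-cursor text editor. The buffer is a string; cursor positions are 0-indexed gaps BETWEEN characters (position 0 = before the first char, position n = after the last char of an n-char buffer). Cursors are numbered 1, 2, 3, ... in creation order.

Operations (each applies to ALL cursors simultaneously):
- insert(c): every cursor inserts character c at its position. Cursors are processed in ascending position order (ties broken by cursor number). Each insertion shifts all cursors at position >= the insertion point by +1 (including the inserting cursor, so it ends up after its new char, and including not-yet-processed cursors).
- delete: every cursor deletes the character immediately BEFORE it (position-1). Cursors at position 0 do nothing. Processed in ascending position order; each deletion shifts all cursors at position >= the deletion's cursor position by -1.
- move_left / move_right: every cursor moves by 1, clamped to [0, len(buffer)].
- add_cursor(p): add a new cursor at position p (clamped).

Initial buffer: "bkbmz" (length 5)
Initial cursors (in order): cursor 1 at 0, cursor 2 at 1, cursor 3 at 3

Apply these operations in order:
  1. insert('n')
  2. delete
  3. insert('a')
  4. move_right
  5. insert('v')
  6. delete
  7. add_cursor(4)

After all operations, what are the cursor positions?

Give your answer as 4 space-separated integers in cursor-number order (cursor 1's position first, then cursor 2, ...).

Answer: 2 4 7 4

Derivation:
After op 1 (insert('n')): buffer="nbnkbnmz" (len 8), cursors c1@1 c2@3 c3@6, authorship 1.2..3..
After op 2 (delete): buffer="bkbmz" (len 5), cursors c1@0 c2@1 c3@3, authorship .....
After op 3 (insert('a')): buffer="abakbamz" (len 8), cursors c1@1 c2@3 c3@6, authorship 1.2..3..
After op 4 (move_right): buffer="abakbamz" (len 8), cursors c1@2 c2@4 c3@7, authorship 1.2..3..
After op 5 (insert('v')): buffer="abvakvbamvz" (len 11), cursors c1@3 c2@6 c3@10, authorship 1.12.2.3.3.
After op 6 (delete): buffer="abakbamz" (len 8), cursors c1@2 c2@4 c3@7, authorship 1.2..3..
After op 7 (add_cursor(4)): buffer="abakbamz" (len 8), cursors c1@2 c2@4 c4@4 c3@7, authorship 1.2..3..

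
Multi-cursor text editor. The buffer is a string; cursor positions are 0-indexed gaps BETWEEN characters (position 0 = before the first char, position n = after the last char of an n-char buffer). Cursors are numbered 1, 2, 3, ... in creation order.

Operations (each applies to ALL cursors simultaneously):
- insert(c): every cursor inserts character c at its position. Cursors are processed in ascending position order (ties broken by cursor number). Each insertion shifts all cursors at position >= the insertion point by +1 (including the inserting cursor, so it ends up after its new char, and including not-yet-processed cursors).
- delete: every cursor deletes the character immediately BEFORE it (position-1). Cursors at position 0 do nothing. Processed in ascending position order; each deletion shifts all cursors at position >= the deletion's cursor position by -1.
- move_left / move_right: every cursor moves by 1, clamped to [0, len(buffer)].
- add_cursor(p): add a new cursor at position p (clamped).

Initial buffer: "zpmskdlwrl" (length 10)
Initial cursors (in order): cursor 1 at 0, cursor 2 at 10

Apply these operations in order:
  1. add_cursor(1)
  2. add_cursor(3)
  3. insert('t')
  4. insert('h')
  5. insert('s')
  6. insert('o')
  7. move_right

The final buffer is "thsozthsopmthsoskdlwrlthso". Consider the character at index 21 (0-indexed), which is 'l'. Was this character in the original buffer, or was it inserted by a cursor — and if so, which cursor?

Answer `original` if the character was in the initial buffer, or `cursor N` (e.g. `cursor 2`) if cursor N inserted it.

Answer: original

Derivation:
After op 1 (add_cursor(1)): buffer="zpmskdlwrl" (len 10), cursors c1@0 c3@1 c2@10, authorship ..........
After op 2 (add_cursor(3)): buffer="zpmskdlwrl" (len 10), cursors c1@0 c3@1 c4@3 c2@10, authorship ..........
After op 3 (insert('t')): buffer="tztpmtskdlwrlt" (len 14), cursors c1@1 c3@3 c4@6 c2@14, authorship 1.3..4.......2
After op 4 (insert('h')): buffer="thzthpmthskdlwrlth" (len 18), cursors c1@2 c3@5 c4@9 c2@18, authorship 11.33..44.......22
After op 5 (insert('s')): buffer="thszthspmthsskdlwrlths" (len 22), cursors c1@3 c3@7 c4@12 c2@22, authorship 111.333..444.......222
After op 6 (insert('o')): buffer="thsozthsopmthsoskdlwrlthso" (len 26), cursors c1@4 c3@9 c4@15 c2@26, authorship 1111.3333..4444.......2222
After op 7 (move_right): buffer="thsozthsopmthsoskdlwrlthso" (len 26), cursors c1@5 c3@10 c4@16 c2@26, authorship 1111.3333..4444.......2222
Authorship (.=original, N=cursor N): 1 1 1 1 . 3 3 3 3 . . 4 4 4 4 . . . . . . . 2 2 2 2
Index 21: author = original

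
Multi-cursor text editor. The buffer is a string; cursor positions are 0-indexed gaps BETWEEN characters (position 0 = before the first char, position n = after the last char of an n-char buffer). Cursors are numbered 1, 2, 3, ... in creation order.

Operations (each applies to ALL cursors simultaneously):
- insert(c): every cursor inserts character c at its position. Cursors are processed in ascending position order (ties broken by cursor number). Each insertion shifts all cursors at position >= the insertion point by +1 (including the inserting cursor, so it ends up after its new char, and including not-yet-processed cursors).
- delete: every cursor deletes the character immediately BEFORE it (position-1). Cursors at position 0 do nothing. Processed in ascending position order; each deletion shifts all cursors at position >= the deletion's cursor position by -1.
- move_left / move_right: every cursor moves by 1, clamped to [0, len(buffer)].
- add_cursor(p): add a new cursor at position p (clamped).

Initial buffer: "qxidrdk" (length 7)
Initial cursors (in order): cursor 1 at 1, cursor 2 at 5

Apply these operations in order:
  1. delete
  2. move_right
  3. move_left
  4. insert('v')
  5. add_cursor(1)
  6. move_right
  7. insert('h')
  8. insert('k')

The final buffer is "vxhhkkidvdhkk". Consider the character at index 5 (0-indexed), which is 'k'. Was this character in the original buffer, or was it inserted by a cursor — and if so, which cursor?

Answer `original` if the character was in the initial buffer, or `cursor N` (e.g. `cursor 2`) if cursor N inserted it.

After op 1 (delete): buffer="xiddk" (len 5), cursors c1@0 c2@3, authorship .....
After op 2 (move_right): buffer="xiddk" (len 5), cursors c1@1 c2@4, authorship .....
After op 3 (move_left): buffer="xiddk" (len 5), cursors c1@0 c2@3, authorship .....
After op 4 (insert('v')): buffer="vxidvdk" (len 7), cursors c1@1 c2@5, authorship 1...2..
After op 5 (add_cursor(1)): buffer="vxidvdk" (len 7), cursors c1@1 c3@1 c2@5, authorship 1...2..
After op 6 (move_right): buffer="vxidvdk" (len 7), cursors c1@2 c3@2 c2@6, authorship 1...2..
After op 7 (insert('h')): buffer="vxhhidvdhk" (len 10), cursors c1@4 c3@4 c2@9, authorship 1.13..2.2.
After op 8 (insert('k')): buffer="vxhhkkidvdhkk" (len 13), cursors c1@6 c3@6 c2@12, authorship 1.1313..2.22.
Authorship (.=original, N=cursor N): 1 . 1 3 1 3 . . 2 . 2 2 .
Index 5: author = 3

Answer: cursor 3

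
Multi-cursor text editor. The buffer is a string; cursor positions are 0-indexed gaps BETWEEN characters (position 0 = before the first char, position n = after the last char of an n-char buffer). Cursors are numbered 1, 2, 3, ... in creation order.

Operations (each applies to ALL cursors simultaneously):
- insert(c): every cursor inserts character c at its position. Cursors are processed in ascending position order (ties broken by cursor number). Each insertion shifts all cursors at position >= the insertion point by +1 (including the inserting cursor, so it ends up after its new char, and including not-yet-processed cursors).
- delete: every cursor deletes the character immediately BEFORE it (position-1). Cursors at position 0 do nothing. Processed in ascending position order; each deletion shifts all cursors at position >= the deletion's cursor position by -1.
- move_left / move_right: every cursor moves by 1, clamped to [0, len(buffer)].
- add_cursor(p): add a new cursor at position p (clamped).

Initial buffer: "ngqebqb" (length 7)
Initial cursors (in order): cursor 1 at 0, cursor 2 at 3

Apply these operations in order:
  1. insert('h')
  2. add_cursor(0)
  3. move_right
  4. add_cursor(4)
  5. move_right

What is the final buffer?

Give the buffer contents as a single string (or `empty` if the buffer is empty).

Answer: hngqhebqb

Derivation:
After op 1 (insert('h')): buffer="hngqhebqb" (len 9), cursors c1@1 c2@5, authorship 1...2....
After op 2 (add_cursor(0)): buffer="hngqhebqb" (len 9), cursors c3@0 c1@1 c2@5, authorship 1...2....
After op 3 (move_right): buffer="hngqhebqb" (len 9), cursors c3@1 c1@2 c2@6, authorship 1...2....
After op 4 (add_cursor(4)): buffer="hngqhebqb" (len 9), cursors c3@1 c1@2 c4@4 c2@6, authorship 1...2....
After op 5 (move_right): buffer="hngqhebqb" (len 9), cursors c3@2 c1@3 c4@5 c2@7, authorship 1...2....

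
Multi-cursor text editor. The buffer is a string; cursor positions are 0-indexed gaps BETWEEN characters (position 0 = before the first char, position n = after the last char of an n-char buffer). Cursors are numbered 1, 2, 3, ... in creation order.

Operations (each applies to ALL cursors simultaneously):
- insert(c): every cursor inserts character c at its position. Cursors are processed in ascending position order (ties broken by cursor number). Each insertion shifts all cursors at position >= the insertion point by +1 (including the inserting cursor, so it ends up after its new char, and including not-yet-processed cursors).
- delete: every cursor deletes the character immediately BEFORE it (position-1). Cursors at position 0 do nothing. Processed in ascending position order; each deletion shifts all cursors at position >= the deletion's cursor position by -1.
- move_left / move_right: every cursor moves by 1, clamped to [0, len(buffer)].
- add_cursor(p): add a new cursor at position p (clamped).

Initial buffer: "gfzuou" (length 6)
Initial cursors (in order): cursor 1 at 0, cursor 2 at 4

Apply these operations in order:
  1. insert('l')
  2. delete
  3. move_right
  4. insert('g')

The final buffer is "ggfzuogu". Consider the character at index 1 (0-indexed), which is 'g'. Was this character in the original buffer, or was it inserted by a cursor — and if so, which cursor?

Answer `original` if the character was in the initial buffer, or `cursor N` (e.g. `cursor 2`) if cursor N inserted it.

Answer: cursor 1

Derivation:
After op 1 (insert('l')): buffer="lgfzulou" (len 8), cursors c1@1 c2@6, authorship 1....2..
After op 2 (delete): buffer="gfzuou" (len 6), cursors c1@0 c2@4, authorship ......
After op 3 (move_right): buffer="gfzuou" (len 6), cursors c1@1 c2@5, authorship ......
After op 4 (insert('g')): buffer="ggfzuogu" (len 8), cursors c1@2 c2@7, authorship .1....2.
Authorship (.=original, N=cursor N): . 1 . . . . 2 .
Index 1: author = 1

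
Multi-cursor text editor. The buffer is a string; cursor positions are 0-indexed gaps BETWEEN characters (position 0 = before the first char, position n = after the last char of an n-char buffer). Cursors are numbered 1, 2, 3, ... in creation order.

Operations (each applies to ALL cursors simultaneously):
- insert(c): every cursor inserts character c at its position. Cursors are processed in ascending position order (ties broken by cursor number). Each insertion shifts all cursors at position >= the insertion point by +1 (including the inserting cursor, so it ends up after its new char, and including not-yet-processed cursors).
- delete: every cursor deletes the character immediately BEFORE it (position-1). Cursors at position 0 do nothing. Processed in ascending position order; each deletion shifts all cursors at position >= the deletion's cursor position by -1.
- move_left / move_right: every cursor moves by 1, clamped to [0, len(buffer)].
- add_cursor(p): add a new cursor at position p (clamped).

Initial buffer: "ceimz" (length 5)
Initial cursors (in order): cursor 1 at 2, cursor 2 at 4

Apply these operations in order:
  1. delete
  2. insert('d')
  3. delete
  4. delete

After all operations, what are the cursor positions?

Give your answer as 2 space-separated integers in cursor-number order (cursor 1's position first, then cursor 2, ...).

After op 1 (delete): buffer="ciz" (len 3), cursors c1@1 c2@2, authorship ...
After op 2 (insert('d')): buffer="cdidz" (len 5), cursors c1@2 c2@4, authorship .1.2.
After op 3 (delete): buffer="ciz" (len 3), cursors c1@1 c2@2, authorship ...
After op 4 (delete): buffer="z" (len 1), cursors c1@0 c2@0, authorship .

Answer: 0 0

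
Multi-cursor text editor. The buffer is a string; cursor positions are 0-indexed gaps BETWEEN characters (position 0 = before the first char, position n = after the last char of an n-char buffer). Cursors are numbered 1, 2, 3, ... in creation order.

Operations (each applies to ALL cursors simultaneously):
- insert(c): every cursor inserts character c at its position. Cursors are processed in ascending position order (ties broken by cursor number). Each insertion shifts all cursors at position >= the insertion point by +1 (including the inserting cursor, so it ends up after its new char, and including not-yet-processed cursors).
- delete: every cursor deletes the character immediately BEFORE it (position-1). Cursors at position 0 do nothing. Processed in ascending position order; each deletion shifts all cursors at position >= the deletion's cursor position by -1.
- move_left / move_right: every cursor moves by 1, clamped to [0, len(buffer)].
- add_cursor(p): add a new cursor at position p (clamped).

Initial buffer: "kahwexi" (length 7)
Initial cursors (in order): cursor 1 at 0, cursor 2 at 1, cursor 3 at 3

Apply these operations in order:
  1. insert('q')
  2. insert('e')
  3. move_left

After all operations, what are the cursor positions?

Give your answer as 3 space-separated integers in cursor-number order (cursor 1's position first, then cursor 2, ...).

After op 1 (insert('q')): buffer="qkqahqwexi" (len 10), cursors c1@1 c2@3 c3@6, authorship 1.2..3....
After op 2 (insert('e')): buffer="qekqeahqewexi" (len 13), cursors c1@2 c2@5 c3@9, authorship 11.22..33....
After op 3 (move_left): buffer="qekqeahqewexi" (len 13), cursors c1@1 c2@4 c3@8, authorship 11.22..33....

Answer: 1 4 8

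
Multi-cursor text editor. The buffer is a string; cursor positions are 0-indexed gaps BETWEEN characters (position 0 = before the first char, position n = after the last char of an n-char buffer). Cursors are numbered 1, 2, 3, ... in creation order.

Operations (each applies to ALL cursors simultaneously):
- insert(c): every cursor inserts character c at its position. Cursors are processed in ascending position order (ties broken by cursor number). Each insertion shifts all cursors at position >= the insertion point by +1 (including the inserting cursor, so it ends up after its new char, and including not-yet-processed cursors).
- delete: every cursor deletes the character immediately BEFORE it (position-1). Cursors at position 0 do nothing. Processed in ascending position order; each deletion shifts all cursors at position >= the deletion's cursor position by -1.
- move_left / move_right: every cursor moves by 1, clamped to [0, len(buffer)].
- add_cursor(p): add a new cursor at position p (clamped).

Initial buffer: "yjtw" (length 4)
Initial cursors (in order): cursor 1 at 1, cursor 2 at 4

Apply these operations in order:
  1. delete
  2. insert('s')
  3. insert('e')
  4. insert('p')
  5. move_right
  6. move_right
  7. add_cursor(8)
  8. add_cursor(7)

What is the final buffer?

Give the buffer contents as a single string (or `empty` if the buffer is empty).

Answer: sepjtsep

Derivation:
After op 1 (delete): buffer="jt" (len 2), cursors c1@0 c2@2, authorship ..
After op 2 (insert('s')): buffer="sjts" (len 4), cursors c1@1 c2@4, authorship 1..2
After op 3 (insert('e')): buffer="sejtse" (len 6), cursors c1@2 c2@6, authorship 11..22
After op 4 (insert('p')): buffer="sepjtsep" (len 8), cursors c1@3 c2@8, authorship 111..222
After op 5 (move_right): buffer="sepjtsep" (len 8), cursors c1@4 c2@8, authorship 111..222
After op 6 (move_right): buffer="sepjtsep" (len 8), cursors c1@5 c2@8, authorship 111..222
After op 7 (add_cursor(8)): buffer="sepjtsep" (len 8), cursors c1@5 c2@8 c3@8, authorship 111..222
After op 8 (add_cursor(7)): buffer="sepjtsep" (len 8), cursors c1@5 c4@7 c2@8 c3@8, authorship 111..222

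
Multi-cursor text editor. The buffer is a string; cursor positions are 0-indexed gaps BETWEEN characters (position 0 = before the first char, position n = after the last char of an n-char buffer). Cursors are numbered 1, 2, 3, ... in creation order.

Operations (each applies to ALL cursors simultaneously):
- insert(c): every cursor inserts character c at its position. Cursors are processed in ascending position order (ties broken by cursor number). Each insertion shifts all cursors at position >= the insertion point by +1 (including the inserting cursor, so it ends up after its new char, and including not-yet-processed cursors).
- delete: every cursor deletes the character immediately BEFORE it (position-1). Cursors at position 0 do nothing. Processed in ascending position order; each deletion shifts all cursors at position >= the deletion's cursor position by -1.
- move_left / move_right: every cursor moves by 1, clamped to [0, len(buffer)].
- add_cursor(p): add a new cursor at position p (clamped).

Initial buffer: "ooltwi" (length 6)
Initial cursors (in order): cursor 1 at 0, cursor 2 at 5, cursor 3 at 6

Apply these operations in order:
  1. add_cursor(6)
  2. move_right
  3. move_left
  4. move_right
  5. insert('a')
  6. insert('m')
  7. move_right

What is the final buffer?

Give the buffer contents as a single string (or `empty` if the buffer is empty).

After op 1 (add_cursor(6)): buffer="ooltwi" (len 6), cursors c1@0 c2@5 c3@6 c4@6, authorship ......
After op 2 (move_right): buffer="ooltwi" (len 6), cursors c1@1 c2@6 c3@6 c4@6, authorship ......
After op 3 (move_left): buffer="ooltwi" (len 6), cursors c1@0 c2@5 c3@5 c4@5, authorship ......
After op 4 (move_right): buffer="ooltwi" (len 6), cursors c1@1 c2@6 c3@6 c4@6, authorship ......
After op 5 (insert('a')): buffer="oaoltwiaaa" (len 10), cursors c1@2 c2@10 c3@10 c4@10, authorship .1.....234
After op 6 (insert('m')): buffer="oamoltwiaaammm" (len 14), cursors c1@3 c2@14 c3@14 c4@14, authorship .11.....234234
After op 7 (move_right): buffer="oamoltwiaaammm" (len 14), cursors c1@4 c2@14 c3@14 c4@14, authorship .11.....234234

Answer: oamoltwiaaammm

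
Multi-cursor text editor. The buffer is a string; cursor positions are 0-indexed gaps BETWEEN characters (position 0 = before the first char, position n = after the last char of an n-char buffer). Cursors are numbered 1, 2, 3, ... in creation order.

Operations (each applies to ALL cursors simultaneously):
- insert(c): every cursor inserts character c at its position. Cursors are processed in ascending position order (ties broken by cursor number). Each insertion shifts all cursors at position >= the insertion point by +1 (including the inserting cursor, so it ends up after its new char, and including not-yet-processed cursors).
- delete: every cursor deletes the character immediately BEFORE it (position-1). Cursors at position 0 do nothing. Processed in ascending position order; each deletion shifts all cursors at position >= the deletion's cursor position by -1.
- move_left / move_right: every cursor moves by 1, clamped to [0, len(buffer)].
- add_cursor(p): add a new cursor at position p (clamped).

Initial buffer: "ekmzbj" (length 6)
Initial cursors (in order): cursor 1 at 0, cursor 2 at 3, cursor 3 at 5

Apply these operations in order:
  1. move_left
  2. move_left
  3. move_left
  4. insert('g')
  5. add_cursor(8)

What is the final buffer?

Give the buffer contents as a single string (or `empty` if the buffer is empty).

After op 1 (move_left): buffer="ekmzbj" (len 6), cursors c1@0 c2@2 c3@4, authorship ......
After op 2 (move_left): buffer="ekmzbj" (len 6), cursors c1@0 c2@1 c3@3, authorship ......
After op 3 (move_left): buffer="ekmzbj" (len 6), cursors c1@0 c2@0 c3@2, authorship ......
After op 4 (insert('g')): buffer="ggekgmzbj" (len 9), cursors c1@2 c2@2 c3@5, authorship 12..3....
After op 5 (add_cursor(8)): buffer="ggekgmzbj" (len 9), cursors c1@2 c2@2 c3@5 c4@8, authorship 12..3....

Answer: ggekgmzbj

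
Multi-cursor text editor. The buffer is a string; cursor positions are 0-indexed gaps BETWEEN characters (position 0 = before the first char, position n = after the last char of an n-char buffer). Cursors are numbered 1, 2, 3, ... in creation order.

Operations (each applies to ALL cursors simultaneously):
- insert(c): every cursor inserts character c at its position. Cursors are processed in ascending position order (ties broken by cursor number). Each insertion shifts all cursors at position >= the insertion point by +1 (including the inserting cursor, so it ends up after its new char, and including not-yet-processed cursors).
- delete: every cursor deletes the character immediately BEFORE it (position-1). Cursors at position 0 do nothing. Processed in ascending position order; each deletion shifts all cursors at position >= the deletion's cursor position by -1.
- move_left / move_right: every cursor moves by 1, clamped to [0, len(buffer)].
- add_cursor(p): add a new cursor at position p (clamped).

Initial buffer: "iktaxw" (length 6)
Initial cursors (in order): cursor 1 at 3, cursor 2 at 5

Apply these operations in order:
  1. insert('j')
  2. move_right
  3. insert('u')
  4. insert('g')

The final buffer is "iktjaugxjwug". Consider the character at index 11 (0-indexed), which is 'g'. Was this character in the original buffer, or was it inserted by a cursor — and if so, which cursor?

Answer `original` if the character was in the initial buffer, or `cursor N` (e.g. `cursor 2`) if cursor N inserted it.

After op 1 (insert('j')): buffer="iktjaxjw" (len 8), cursors c1@4 c2@7, authorship ...1..2.
After op 2 (move_right): buffer="iktjaxjw" (len 8), cursors c1@5 c2@8, authorship ...1..2.
After op 3 (insert('u')): buffer="iktjauxjwu" (len 10), cursors c1@6 c2@10, authorship ...1.1.2.2
After op 4 (insert('g')): buffer="iktjaugxjwug" (len 12), cursors c1@7 c2@12, authorship ...1.11.2.22
Authorship (.=original, N=cursor N): . . . 1 . 1 1 . 2 . 2 2
Index 11: author = 2

Answer: cursor 2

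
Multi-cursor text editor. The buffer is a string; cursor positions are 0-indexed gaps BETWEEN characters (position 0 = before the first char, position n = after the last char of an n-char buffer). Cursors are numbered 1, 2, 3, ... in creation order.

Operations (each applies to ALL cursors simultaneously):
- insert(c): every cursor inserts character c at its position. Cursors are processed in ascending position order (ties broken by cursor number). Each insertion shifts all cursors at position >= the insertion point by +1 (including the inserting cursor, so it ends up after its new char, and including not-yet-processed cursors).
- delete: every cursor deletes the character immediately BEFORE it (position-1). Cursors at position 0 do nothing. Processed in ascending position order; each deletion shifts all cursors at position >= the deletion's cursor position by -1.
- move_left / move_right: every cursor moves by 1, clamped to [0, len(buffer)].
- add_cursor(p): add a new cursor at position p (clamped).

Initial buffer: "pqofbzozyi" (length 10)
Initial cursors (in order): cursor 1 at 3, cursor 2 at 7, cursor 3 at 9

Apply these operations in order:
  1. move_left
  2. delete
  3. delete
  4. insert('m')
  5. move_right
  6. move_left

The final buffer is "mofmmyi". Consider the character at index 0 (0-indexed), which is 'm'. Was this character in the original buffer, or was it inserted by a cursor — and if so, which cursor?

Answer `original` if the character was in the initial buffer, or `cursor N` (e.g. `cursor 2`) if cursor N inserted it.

Answer: cursor 1

Derivation:
After op 1 (move_left): buffer="pqofbzozyi" (len 10), cursors c1@2 c2@6 c3@8, authorship ..........
After op 2 (delete): buffer="pofboyi" (len 7), cursors c1@1 c2@4 c3@5, authorship .......
After op 3 (delete): buffer="ofyi" (len 4), cursors c1@0 c2@2 c3@2, authorship ....
After op 4 (insert('m')): buffer="mofmmyi" (len 7), cursors c1@1 c2@5 c3@5, authorship 1..23..
After op 5 (move_right): buffer="mofmmyi" (len 7), cursors c1@2 c2@6 c3@6, authorship 1..23..
After op 6 (move_left): buffer="mofmmyi" (len 7), cursors c1@1 c2@5 c3@5, authorship 1..23..
Authorship (.=original, N=cursor N): 1 . . 2 3 . .
Index 0: author = 1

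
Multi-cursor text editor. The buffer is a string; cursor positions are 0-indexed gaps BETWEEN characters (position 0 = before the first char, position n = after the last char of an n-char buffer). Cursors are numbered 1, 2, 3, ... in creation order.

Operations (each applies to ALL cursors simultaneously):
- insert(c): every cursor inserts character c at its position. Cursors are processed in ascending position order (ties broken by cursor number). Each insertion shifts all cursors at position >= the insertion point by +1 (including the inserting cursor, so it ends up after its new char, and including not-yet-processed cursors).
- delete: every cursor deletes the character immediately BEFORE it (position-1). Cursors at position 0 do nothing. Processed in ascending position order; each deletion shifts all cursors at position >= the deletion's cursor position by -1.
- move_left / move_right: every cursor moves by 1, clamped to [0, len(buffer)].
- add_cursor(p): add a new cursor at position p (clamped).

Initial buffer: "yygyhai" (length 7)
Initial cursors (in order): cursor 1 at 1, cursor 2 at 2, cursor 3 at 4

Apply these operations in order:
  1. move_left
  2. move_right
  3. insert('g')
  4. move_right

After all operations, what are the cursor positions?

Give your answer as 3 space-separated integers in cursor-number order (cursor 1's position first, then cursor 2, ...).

Answer: 3 5 8

Derivation:
After op 1 (move_left): buffer="yygyhai" (len 7), cursors c1@0 c2@1 c3@3, authorship .......
After op 2 (move_right): buffer="yygyhai" (len 7), cursors c1@1 c2@2 c3@4, authorship .......
After op 3 (insert('g')): buffer="ygyggyghai" (len 10), cursors c1@2 c2@4 c3@7, authorship .1.2..3...
After op 4 (move_right): buffer="ygyggyghai" (len 10), cursors c1@3 c2@5 c3@8, authorship .1.2..3...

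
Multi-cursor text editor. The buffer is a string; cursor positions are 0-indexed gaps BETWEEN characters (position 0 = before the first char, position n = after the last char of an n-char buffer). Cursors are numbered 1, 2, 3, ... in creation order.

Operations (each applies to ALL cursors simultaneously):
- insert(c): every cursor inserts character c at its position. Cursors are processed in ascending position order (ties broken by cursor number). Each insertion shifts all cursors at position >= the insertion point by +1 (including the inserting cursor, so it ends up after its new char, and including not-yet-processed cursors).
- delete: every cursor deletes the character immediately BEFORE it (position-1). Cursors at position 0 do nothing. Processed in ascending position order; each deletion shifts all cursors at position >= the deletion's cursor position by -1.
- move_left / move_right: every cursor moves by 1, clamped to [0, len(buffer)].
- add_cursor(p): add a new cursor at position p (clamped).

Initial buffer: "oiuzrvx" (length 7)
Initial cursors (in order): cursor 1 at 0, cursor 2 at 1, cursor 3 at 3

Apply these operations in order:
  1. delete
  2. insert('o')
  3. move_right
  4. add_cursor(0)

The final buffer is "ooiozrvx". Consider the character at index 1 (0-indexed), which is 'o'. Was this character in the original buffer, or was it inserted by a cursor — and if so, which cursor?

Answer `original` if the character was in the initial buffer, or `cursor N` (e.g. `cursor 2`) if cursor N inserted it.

After op 1 (delete): buffer="izrvx" (len 5), cursors c1@0 c2@0 c3@1, authorship .....
After op 2 (insert('o')): buffer="ooiozrvx" (len 8), cursors c1@2 c2@2 c3@4, authorship 12.3....
After op 3 (move_right): buffer="ooiozrvx" (len 8), cursors c1@3 c2@3 c3@5, authorship 12.3....
After op 4 (add_cursor(0)): buffer="ooiozrvx" (len 8), cursors c4@0 c1@3 c2@3 c3@5, authorship 12.3....
Authorship (.=original, N=cursor N): 1 2 . 3 . . . .
Index 1: author = 2

Answer: cursor 2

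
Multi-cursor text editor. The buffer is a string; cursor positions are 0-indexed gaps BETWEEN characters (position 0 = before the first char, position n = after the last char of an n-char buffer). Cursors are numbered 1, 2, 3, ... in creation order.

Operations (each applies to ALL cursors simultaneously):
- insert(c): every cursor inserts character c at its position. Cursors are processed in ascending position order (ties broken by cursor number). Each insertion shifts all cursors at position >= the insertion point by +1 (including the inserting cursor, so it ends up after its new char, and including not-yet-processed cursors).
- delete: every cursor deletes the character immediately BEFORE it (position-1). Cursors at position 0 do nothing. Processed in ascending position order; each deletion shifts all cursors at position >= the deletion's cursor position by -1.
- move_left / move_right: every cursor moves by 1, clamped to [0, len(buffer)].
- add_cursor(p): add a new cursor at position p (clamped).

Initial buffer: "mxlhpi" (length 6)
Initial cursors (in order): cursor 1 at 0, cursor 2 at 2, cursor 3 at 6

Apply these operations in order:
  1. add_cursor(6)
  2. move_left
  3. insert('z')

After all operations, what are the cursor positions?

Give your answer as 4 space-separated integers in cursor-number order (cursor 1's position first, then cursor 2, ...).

After op 1 (add_cursor(6)): buffer="mxlhpi" (len 6), cursors c1@0 c2@2 c3@6 c4@6, authorship ......
After op 2 (move_left): buffer="mxlhpi" (len 6), cursors c1@0 c2@1 c3@5 c4@5, authorship ......
After op 3 (insert('z')): buffer="zmzxlhpzzi" (len 10), cursors c1@1 c2@3 c3@9 c4@9, authorship 1.2....34.

Answer: 1 3 9 9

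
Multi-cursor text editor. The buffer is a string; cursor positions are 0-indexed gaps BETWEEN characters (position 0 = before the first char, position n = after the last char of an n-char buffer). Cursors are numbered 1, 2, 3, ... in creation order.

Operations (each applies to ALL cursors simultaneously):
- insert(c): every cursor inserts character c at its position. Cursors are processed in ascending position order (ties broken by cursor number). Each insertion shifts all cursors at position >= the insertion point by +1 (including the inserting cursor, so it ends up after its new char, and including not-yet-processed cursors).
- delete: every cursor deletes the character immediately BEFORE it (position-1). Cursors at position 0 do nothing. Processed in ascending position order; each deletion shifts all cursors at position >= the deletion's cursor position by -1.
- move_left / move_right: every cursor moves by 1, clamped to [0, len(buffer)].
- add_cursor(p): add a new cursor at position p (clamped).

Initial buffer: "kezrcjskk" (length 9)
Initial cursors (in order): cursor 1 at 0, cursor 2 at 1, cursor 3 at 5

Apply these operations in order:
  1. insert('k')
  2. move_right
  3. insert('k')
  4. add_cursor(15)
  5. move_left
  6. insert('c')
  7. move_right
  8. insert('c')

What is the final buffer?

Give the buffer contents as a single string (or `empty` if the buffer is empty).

After op 1 (insert('k')): buffer="kkkezrckjskk" (len 12), cursors c1@1 c2@3 c3@8, authorship 1.2....3....
After op 2 (move_right): buffer="kkkezrckjskk" (len 12), cursors c1@2 c2@4 c3@9, authorship 1.2....3....
After op 3 (insert('k')): buffer="kkkkekzrckjkskk" (len 15), cursors c1@3 c2@6 c3@12, authorship 1.12.2...3.3...
After op 4 (add_cursor(15)): buffer="kkkkekzrckjkskk" (len 15), cursors c1@3 c2@6 c3@12 c4@15, authorship 1.12.2...3.3...
After op 5 (move_left): buffer="kkkkekzrckjkskk" (len 15), cursors c1@2 c2@5 c3@11 c4@14, authorship 1.12.2...3.3...
After op 6 (insert('c')): buffer="kkckkeckzrckjckskck" (len 19), cursors c1@3 c2@7 c3@14 c4@18, authorship 1.112.22...3.33..4.
After op 7 (move_right): buffer="kkckkeckzrckjckskck" (len 19), cursors c1@4 c2@8 c3@15 c4@19, authorship 1.112.22...3.33..4.
After op 8 (insert('c')): buffer="kkckckeckczrckjckcskckc" (len 23), cursors c1@5 c2@10 c3@18 c4@23, authorship 1.1112.222...3.333..4.4

Answer: kkckckeckczrckjckcskckc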